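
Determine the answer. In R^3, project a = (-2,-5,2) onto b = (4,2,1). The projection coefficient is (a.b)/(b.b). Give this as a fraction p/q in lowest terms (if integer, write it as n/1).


Projection coefficient = (a . b) / (b . b)
a . b = (-2)*4 + (-5)*2 + 2*1
= -8 + (-10) + 2 = -16
b . b = 4^2 + 2^2 + 1^2
= 16 + 4 + 1 = 21
Coefficient = -16/21
In lowest terms: -16/21


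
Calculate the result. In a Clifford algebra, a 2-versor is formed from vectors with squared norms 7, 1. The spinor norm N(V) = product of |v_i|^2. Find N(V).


Spinor norm N(V) = |v1|^2 * |v2|^2 * ... * |v2|^2
= 7 * 1
Running product: 7, 7
N(V) = 7


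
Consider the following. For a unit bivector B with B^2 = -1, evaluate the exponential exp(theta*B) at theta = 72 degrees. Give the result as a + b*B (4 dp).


For a unit bivector B with B^2 = -1, the exponential series gives
e^(theta*B) = cos(theta) + sin(theta)*B (the GA analogue of Euler's formula).
theta = 72 degrees = 1.256637 rad
cos(72 deg) = 0.3090
sin(72 deg) = 0.9511
exp(theta*B) = 0.3090 + 0.9511*B


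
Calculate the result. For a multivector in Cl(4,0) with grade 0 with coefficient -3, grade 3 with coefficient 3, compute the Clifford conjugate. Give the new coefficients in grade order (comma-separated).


Clifford conjugate sign for grade k: (-1)^(k(k+1)/2)
Grade 0: (-1)^(0*1/2) = (-1)^0 = 1, coeff -3 -> -3
Grade 3: (-1)^(3*4/2) = (-1)^6 = 1, coeff 3 -> 3
Conjugated coefficients: -3, 3


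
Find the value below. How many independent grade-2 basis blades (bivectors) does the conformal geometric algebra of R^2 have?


The conformal model of R^2 uses Cl(3,1) with m = 2 + 2 = 4 generators.
Number of grade-2 blades = C(m, 2) = C(4, 2)
= 4*3/2 = 6


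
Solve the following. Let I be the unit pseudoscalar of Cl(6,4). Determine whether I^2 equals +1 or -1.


The pseudoscalar I = e1...e_n (product of all n generators) of Cl(p,q) satisfies I^2 = (-1)^(q + n(n-1)/2).
p = 6, q = 4, n = p + q = 10
n(n-1)/2 = 10 * 9 / 2 = 45
Exponent = q + n(n-1)/2 = 4 + 45 = 49
I^2 = (-1)^49 = -1


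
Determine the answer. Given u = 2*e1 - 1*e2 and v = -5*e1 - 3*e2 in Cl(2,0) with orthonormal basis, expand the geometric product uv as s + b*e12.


Expand: (2*e1 - 1*e2)(-5*e1 - 3*e2)
= 2*(-5)*e1e1 + 2*(-3)*e1e2 + (-1)*(-5)*e2e1 + (-1)*(-3)*e2e2
Using e1^2 = e2^2 = 1, e2e1 = -e1e2:
Scalar part s = 2*(-5) + (-1)*(-3) = -10 + 3 = -7
Bivector part b = 2*(-3) - (-1)*(-5) = -6 - 5 = -11
uv = -7 - 11*e12


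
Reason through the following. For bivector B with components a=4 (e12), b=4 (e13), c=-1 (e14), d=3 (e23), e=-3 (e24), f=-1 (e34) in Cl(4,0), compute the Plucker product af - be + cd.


Plucker relation: af - be + cd
a*f = 4*(-1) = -4
b*e = 4*(-3) = -12
c*d = (-1)*3 = -3
af - be + cd = -4 - (-12) + (-3)
= 5


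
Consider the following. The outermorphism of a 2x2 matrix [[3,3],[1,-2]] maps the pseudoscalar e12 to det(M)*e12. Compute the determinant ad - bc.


The outermorphism of a linear map f sends e1^e2 to f(e1)^f(e2).
f(e1) = 3*e1 + 1*e2
f(e2) = 3*e1 - 2*e2
f(e1) ^ f(e2) = (3*e1 + 1*e2) ^ (3*e1 - 2*e2)
= 3*(-2)*e12 + 1*3*e21
= (-6 - 3)*e12
= -9*e12
Coefficient = -9


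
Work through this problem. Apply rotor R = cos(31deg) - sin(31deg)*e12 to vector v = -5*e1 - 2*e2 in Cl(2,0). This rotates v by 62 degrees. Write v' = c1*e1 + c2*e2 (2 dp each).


Rotor R = cos(31deg) - sin(31deg)*e12
Rotation angle theta = 2 * 31 = 62 degrees
v' = R*v*~R rotates v by theta.
cos(62deg) = 0.4695, sin(62deg) = 0.8829
v'_1 = -5*cos(62deg) - (-2)*sin(62deg)
= -5*0.4695 - (-2)*0.8829
= -0.58
v'_2 = -5*sin(62deg) + (-2)*cos(62deg)
= -5*0.8829 + (-2)*0.4695
= -5.35
v' = -0.58*e1 - 5.35*e2


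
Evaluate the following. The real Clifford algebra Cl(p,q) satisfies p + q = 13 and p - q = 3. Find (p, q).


We need p + q = 13 and p - q = 3.
Adding: 2p = 13 + 3 = 16, so p = 8.
Then q = 13 - 8 = 5.
(p, q) = (8, 5)


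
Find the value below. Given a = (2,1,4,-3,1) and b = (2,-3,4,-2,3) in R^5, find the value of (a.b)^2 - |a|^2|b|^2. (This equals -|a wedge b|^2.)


a . b = 2*2 + 1*(-3) + 4*4 + (-3)*(-2) + 1*3
= 4 + (-3) + 16 + 6 + 3 = 26
|a|^2 = 2^2 + 1^2 + 4^2 + (-3)^2 + 1^2 = 31
|b|^2 = 2^2 + (-3)^2 + 4^2 + (-2)^2 + 3^2 = 42
(a.b)^2 = 26^2 = 676
|a|^2 * |b|^2 = 31 * 42 = 1302
Result = 676 - 1302 = -626


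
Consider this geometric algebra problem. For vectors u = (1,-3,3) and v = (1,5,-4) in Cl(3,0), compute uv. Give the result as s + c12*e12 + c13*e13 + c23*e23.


In Cl(3,0): e_i^2 = 1, e_ie_j = -e_je_i for i != j.
Scalar part = u . v = 1*1 + (-3)*5 + 3*(-4)
= 1 + (-15) + (-12) = -26
e12 coeff = 1*5 - (-3)*1 = 5 - (-3) = 8
e13 coeff = 1*(-4) - 3*1 = -4 - 3 = -7
e23 coeff = (-3)*(-4) - 3*5 = 12 - 15 = -3
uv = -26 + 8*e12 - 7*e13 - 3*e23


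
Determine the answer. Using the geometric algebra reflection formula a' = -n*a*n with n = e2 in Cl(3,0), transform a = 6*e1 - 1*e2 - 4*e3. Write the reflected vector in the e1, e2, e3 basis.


Reflection formula: a' = -n*a*n, with n = e2 (unit vector, n^2 = 1).
For reflection through hyperplane perp to e2:
The component along e2 flips sign, others stay.
a = (6, -1, -4)
a' = (6, 1, -4)
a' = 6*e1 + 1*e2 - 4*e3


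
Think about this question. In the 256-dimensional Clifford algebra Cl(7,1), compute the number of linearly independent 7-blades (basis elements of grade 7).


Number of grade-k basis blades in Cl(p,q) with n = p + q is C(n, k).
n = 7 + 1 = 8
C(8, 7) = 8! / (7! * 1!)
= 40320 / (5040 * 1)
= 8


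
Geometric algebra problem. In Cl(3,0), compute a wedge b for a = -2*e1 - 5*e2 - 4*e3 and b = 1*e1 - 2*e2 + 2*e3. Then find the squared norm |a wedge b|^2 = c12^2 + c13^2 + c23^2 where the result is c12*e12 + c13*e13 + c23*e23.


a wedge b = (a1*b2 - a2*b1)*e12 + (a1*b3 - a3*b1)*e13 + (a2*b3 - a3*b2)*e23
e12 coeff: (-2)*(-2) - (-5)*1 = 4 - (-5) = 9
e13 coeff: (-2)*2 - (-4)*1 = -4 - (-4) = 0
e23 coeff: (-5)*2 - (-4)*(-2) = -10 - 8 = -18
|a wedge b|^2 = 9^2 + 0^2 + (-18)^2
= 81 + 0 + 324
= 405


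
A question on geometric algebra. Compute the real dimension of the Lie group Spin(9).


Spin(n) double-covers SO(n); both have Lie algebra so(n) of dimension n(n-1)/2.
n = 9
n(n-1) = 9 * 8 = 72
dim Spin(9) = 72/2 = 36


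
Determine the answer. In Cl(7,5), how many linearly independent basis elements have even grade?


Even subalgebra dimension = 2^(n-1)
n = 7 + 5 = 12
2^(12 - 1) = 2^11 = 2048
Verification: sum of C(12,k) for even k = 1 + 66 + 495 + 924 + 495 + 66 + 1 = 2048
Result = 2048


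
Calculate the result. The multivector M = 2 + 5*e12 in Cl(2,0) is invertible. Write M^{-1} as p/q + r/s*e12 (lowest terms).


M = 2 + 5*e12, where e12^2 = -1.
Since M commutes with its reverse ~M = a - b*e12, M * ~M = a^2 - b^2*e12^2 = a^2 + b^2.
So M^{-1} = ~M / (a^2 + b^2) = (a - b*e12)/(a^2 + b^2).
a^2 + b^2 = 4 + 25 = 29
Scalar part = 2/29 = 2/29
Bivector coeff = -5/29 = -5/29
M^{-1} = 2/29 - 5/29*e12


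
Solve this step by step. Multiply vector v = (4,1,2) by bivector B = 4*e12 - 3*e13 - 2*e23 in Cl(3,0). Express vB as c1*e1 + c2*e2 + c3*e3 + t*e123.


vB has grade-1 (vector) and grade-3 (trivector) parts: vB = (v _| B) + (v ^ B).
Vector part <vB>_1:
  e1: -v2*b12 - v3*b13 = -(1)*(4) - (2)*(-3) = 2
  e2: v1*b12 - v3*b23 = (4)*(4) - (2)*(-2) = 20
  e3: v1*b13 + v2*b23 = (4)*(-3) + (1)*(-2) = -14
Trivector part <vB>_3:
  e123: v1*b23 - v2*b13 + v3*b12 = (4)*(-2) - (1)*(-3) + (2)*(4) = 3
vB = 2*e1 + 20*e2 - 14*e3 + 3*e123


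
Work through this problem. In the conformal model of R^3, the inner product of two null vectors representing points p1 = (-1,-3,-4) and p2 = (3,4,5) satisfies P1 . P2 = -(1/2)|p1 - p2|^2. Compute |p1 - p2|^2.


p1 - p2 = (-4, -7, -9)
|p1 - p2|^2 = (-4)^2 + (-7)^2 + (-9)^2
= 16 + 49 + 81
= 146


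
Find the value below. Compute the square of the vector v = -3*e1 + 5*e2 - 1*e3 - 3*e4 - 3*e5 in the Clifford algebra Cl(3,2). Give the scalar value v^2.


v^2 = sum of c_i^2 * e_i^2
Positive signature terms (e_i^2 = +1): (-3)^2 + 5^2 + (-1)^2 = 35
Negative signature terms (e_j^2 = -1): (-3)^2 + (-3)^2 = 18
v^2 = 35 - 18 = 17


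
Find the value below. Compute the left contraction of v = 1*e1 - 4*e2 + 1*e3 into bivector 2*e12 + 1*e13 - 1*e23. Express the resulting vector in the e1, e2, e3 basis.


Left contraction v _| B = <vB>_1 (grade-1 part of the geometric product vB).
Using e1_|e12 = e2, e2_|e12 = -e1, e1_|e13 = e3, e3_|e13 = -e1, e2_|e23 = e3, e3_|e23 = -e2:
e1 coeff: -v2*b12 - v3*b13 = -(-4)*(2) - (1)*(1) = 7
e2 coeff: v1*b12 - v3*b23 = (1)*(2) - (1)*(-1) = 3
e3 coeff: v1*b13 + v2*b23 = (1)*(1) + (-4)*(-1) = 5
v _| B = 7*e1 + 3*e2 + 5*e3


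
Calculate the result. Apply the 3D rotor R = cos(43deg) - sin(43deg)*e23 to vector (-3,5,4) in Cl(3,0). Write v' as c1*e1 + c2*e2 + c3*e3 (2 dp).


Rotor R = cos(43deg) - sin(43deg)*e23
Rotation angle theta = 2 * 43 = 86 degrees in the e23 plane (e2 -> e3).
The component perpendicular to the plane (e1) is invariant: v'_1 = v1 = -3.00
cos(86deg) = 0.0698, sin(86deg) = 0.9976
v'_2 = v2*cos(theta) - v3*sin(theta) = 5*0.0698 - 4*0.9976 = -3.64
v'_3 = v2*sin(theta) + v3*cos(theta) = 5*0.9976 + 4*0.0698 = 5.27
v' = -3.00*e1 - 3.64*e2 + 5.27*e3


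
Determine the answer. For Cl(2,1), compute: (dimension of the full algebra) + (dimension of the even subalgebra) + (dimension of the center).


n = 2 + 1 = 3
Total dim = 2^3 = 8
Even subalgebra dim = 2^2 = 4
n is odd, so center dim = 2
Sum = 8 + 4 + 2 = 14


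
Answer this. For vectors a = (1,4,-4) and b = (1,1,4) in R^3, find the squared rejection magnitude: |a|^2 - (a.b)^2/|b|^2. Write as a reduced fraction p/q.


|a|^2 = 1^2 + 4^2 + (-4)^2 = 33
|b|^2 = 1^2 + 1^2 + 4^2 = 18
a . b = 1*1 + 4*1 + (-4)*4 = -11
(a.b)^2 = (-11)^2 = 121
|rej|^2 = 33 - 121/18
= (594 - 121)/18
= 473/18
In lowest terms: 473/18


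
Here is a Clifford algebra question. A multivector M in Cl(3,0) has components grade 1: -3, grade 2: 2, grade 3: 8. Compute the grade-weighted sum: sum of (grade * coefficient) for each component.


Grade-weighted sum = sum of grade_k * coefficient_k
1*(-3) = -3
2*2 = 4
3*8 = 24
Total = -3 + 4 + 24 = 25


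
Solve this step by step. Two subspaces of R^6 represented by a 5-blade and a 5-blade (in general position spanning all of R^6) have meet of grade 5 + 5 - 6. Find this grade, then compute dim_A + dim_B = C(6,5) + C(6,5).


Meet grade = grade(A) + grade(B) - n
= 5 + 5 - 6 = 4
C(6,5) = 6
C(6,5) = 6
dim_A + dim_B = 6 + 6 = 12


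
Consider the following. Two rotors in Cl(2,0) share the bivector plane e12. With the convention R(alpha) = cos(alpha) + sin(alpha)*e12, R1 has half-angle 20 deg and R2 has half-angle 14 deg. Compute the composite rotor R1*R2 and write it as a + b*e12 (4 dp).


Same-plane rotors commute and their half-angles add:
R1*R2 = cos(a1 + a2) + sin(a1 + a2)*e12.
a1 + a2 = 20 + 14 = 34 deg
cos(34 deg) = 0.8290
sin(34 deg) = 0.5592
R1*R2 = 0.8290 + 0.5592*e12


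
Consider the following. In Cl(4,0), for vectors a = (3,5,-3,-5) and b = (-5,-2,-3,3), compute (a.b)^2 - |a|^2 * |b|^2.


a . b = 3*(-5) + 5*(-2) + (-3)*(-3) + (-5)*3
= -15 + (-10) + 9 + (-15) = -31
|a|^2 = 3^2 + 5^2 + (-3)^2 + (-5)^2 = 68
|b|^2 = (-5)^2 + (-2)^2 + (-3)^2 + 3^2 = 47
(a.b)^2 = (-31)^2 = 961
|a|^2 * |b|^2 = 68 * 47 = 3196
Result = 961 - 3196 = -2235


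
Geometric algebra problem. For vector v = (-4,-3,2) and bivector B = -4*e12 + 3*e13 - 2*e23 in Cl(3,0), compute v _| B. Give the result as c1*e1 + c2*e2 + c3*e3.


Left contraction v _| B = <vB>_1 (grade-1 part of the geometric product vB).
Using e1_|e12 = e2, e2_|e12 = -e1, e1_|e13 = e3, e3_|e13 = -e1, e2_|e23 = e3, e3_|e23 = -e2:
e1 coeff: -v2*b12 - v3*b13 = -(-3)*(-4) - (2)*(3) = -18
e2 coeff: v1*b12 - v3*b23 = (-4)*(-4) - (2)*(-2) = 20
e3 coeff: v1*b13 + v2*b23 = (-4)*(3) + (-3)*(-2) = -6
v _| B = -18*e1 + 20*e2 - 6*e3


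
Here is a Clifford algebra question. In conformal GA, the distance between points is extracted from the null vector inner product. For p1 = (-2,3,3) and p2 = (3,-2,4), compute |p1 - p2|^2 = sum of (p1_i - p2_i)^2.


p1 - p2 = (-5, 5, -1)
|p1 - p2|^2 = (-5)^2 + 5^2 + (-1)^2
= 25 + 25 + 1
= 51


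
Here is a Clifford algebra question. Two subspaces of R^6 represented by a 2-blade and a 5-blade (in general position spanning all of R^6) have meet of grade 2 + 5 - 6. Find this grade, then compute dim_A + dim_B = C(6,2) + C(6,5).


Meet grade = grade(A) + grade(B) - n
= 2 + 5 - 6 = 1
C(6,2) = 15
C(6,5) = 6
dim_A + dim_B = 15 + 6 = 21


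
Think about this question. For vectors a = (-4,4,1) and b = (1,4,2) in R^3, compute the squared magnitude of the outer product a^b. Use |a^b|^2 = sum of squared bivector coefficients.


a wedge b = (a1*b2 - a2*b1)*e12 + (a1*b3 - a3*b1)*e13 + (a2*b3 - a3*b2)*e23
e12 coeff: (-4)*4 - 4*1 = -16 - 4 = -20
e13 coeff: (-4)*2 - 1*1 = -8 - 1 = -9
e23 coeff: 4*2 - 1*4 = 8 - 4 = 4
|a wedge b|^2 = (-20)^2 + (-9)^2 + 4^2
= 400 + 81 + 16
= 497


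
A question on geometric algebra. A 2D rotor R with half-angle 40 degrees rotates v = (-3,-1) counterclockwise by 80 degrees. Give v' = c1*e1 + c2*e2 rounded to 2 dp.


Rotor R = cos(40deg) - sin(40deg)*e12
Rotation angle theta = 2 * 40 = 80 degrees
v' = R*v*~R rotates v by theta.
cos(80deg) = 0.1736, sin(80deg) = 0.9848
v'_1 = -3*cos(80deg) - (-1)*sin(80deg)
= -3*0.1736 - (-1)*0.9848
= 0.46
v'_2 = -3*sin(80deg) + (-1)*cos(80deg)
= -3*0.9848 + (-1)*0.1736
= -3.13
v' = 0.46*e1 - 3.13*e2


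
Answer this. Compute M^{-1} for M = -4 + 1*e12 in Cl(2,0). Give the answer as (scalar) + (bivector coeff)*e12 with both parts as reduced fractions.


M = -4 + 1*e12, where e12^2 = -1.
Since M commutes with its reverse ~M = a - b*e12, M * ~M = a^2 - b^2*e12^2 = a^2 + b^2.
So M^{-1} = ~M / (a^2 + b^2) = (a - b*e12)/(a^2 + b^2).
a^2 + b^2 = 16 + 1 = 17
Scalar part = -4/17 = -4/17
Bivector coeff = -1/17 = -1/17
M^{-1} = -4/17 - 1/17*e12


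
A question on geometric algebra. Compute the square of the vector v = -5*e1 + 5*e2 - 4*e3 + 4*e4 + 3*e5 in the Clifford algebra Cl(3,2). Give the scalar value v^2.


v^2 = sum of c_i^2 * e_i^2
Positive signature terms (e_i^2 = +1): (-5)^2 + 5^2 + (-4)^2 = 66
Negative signature terms (e_j^2 = -1): 4^2 + 3^2 = 25
v^2 = 66 - 25 = 41


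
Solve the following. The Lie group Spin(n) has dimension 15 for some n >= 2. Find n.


dim Spin(n) = dim so(n) = n(n-1)/2.
Solve n(n-1)/2 = 15, i.e. n^2 - n - 30 = 0.
Discriminant = 1 + 8*15 = 121
n = (1 + sqrt(121))/2 = (1 + 11)/2 = 6


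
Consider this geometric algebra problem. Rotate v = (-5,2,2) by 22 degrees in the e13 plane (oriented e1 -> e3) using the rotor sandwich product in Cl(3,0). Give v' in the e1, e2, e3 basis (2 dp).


Rotor R = cos(11deg) - sin(11deg)*e13
Rotation angle theta = 2 * 11 = 22 degrees in the e13 plane (e1 -> e3).
The component perpendicular to the plane (e2) is invariant: v'_2 = v2 = 2.00
cos(22deg) = 0.9272, sin(22deg) = 0.3746
v'_1 = v1*cos(theta) - v3*sin(theta) = -5*0.9272 - 2*0.3746 = -5.39
v'_3 = v1*sin(theta) + v3*cos(theta) = -5*0.3746 + 2*0.9272 = -0.02
v' = -5.39*e1 + 2.00*e2 - 0.02*e3


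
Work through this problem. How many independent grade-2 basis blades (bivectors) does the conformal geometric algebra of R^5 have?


The conformal model of R^5 uses Cl(6,1) with m = 5 + 2 = 7 generators.
Number of grade-2 blades = C(m, 2) = C(7, 2)
= 7*6/2 = 21


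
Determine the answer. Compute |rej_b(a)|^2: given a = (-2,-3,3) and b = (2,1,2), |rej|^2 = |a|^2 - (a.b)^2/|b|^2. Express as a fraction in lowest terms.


|a|^2 = (-2)^2 + (-3)^2 + 3^2 = 22
|b|^2 = 2^2 + 1^2 + 2^2 = 9
a . b = (-2)*2 + (-3)*1 + 3*2 = -1
(a.b)^2 = (-1)^2 = 1
|rej|^2 = 22 - 1/9
= (198 - 1)/9
= 197/9
In lowest terms: 197/9


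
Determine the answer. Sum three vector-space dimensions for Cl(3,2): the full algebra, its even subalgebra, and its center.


n = 3 + 2 = 5
Total dim = 2^5 = 32
Even subalgebra dim = 2^4 = 16
n is odd, so center dim = 2
Sum = 32 + 16 + 2 = 50


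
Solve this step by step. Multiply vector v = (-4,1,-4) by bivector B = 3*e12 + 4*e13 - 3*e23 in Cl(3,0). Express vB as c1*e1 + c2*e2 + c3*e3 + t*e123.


vB has grade-1 (vector) and grade-3 (trivector) parts: vB = (v _| B) + (v ^ B).
Vector part <vB>_1:
  e1: -v2*b12 - v3*b13 = -(1)*(3) - (-4)*(4) = 13
  e2: v1*b12 - v3*b23 = (-4)*(3) - (-4)*(-3) = -24
  e3: v1*b13 + v2*b23 = (-4)*(4) + (1)*(-3) = -19
Trivector part <vB>_3:
  e123: v1*b23 - v2*b13 + v3*b12 = (-4)*(-3) - (1)*(4) + (-4)*(3) = -4
vB = 13*e1 - 24*e2 - 19*e3 - 4*e123


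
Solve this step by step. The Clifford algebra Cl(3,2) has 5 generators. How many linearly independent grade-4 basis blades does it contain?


Number of grade-k basis blades in Cl(p,q) with n = p + q is C(n, k).
n = 3 + 2 = 5
C(5, 4) = 5! / (4! * 1!)
= 120 / (24 * 1)
= 5


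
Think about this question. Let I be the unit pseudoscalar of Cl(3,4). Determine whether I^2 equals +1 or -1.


The pseudoscalar I = e1...e_n (product of all n generators) of Cl(p,q) satisfies I^2 = (-1)^(q + n(n-1)/2).
p = 3, q = 4, n = p + q = 7
n(n-1)/2 = 7 * 6 / 2 = 21
Exponent = q + n(n-1)/2 = 4 + 21 = 25
I^2 = (-1)^25 = -1


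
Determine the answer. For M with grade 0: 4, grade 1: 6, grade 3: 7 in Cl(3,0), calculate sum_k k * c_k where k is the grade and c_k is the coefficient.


Grade-weighted sum = sum of grade_k * coefficient_k
0*4 = 0
1*6 = 6
3*7 = 21
Total = 0 + 6 + 21 = 27


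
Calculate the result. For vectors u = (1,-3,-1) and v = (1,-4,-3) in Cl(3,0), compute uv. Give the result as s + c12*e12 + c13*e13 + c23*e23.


In Cl(3,0): e_i^2 = 1, e_ie_j = -e_je_i for i != j.
Scalar part = u . v = 1*1 + (-3)*(-4) + (-1)*(-3)
= 1 + 12 + 3 = 16
e12 coeff = 1*(-4) - (-3)*1 = -4 - (-3) = -1
e13 coeff = 1*(-3) - (-1)*1 = -3 - (-1) = -2
e23 coeff = (-3)*(-3) - (-1)*(-4) = 9 - 4 = 5
uv = 16 - 1*e12 - 2*e13 + 5*e23


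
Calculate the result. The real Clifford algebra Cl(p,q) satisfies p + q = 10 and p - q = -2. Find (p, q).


We need p + q = 10 and p - q = -2.
Adding: 2p = 10 + (-2) = 8, so p = 4.
Then q = 10 - 4 = 6.
(p, q) = (4, 6)


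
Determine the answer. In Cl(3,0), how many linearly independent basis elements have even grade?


Even subalgebra dimension = 2^(n-1)
n = 3 + 0 = 3
2^(3 - 1) = 2^2 = 4
Verification: sum of C(3,k) for even k = 1 + 3 = 4
Result = 4


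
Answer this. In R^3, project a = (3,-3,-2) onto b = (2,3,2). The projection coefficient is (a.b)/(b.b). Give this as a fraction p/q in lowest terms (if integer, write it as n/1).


Projection coefficient = (a . b) / (b . b)
a . b = 3*2 + (-3)*3 + (-2)*2
= 6 + (-9) + (-4) = -7
b . b = 2^2 + 3^2 + 2^2
= 4 + 9 + 4 = 17
Coefficient = -7/17
In lowest terms: -7/17


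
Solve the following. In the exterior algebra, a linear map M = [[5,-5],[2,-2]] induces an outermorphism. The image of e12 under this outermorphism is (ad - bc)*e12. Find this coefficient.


The outermorphism of a linear map f sends e1^e2 to f(e1)^f(e2).
f(e1) = 5*e1 + 2*e2
f(e2) = -5*e1 - 2*e2
f(e1) ^ f(e2) = (5*e1 + 2*e2) ^ (-5*e1 - 2*e2)
= 5*(-2)*e12 + 2*(-5)*e21
= (-10 - (-10))*e12
= 0*e12
Coefficient = 0


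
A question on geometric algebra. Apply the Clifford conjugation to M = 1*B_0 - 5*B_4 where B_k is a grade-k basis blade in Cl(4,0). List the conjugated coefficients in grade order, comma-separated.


Clifford conjugate sign for grade k: (-1)^(k(k+1)/2)
Grade 0: (-1)^(0*1/2) = (-1)^0 = 1, coeff 1 -> 1
Grade 4: (-1)^(4*5/2) = (-1)^10 = 1, coeff -5 -> -5
Conjugated coefficients: 1, -5


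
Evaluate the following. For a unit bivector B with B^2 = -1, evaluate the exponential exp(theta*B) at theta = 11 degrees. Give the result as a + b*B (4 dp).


For a unit bivector B with B^2 = -1, the exponential series gives
e^(theta*B) = cos(theta) + sin(theta)*B (the GA analogue of Euler's formula).
theta = 11 degrees = 0.191986 rad
cos(11 deg) = 0.9816
sin(11 deg) = 0.1908
exp(theta*B) = 0.9816 + 0.1908*B


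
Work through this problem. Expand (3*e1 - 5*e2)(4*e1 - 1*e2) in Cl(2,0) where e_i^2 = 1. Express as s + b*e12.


Expand: (3*e1 - 5*e2)(4*e1 - 1*e2)
= 3*4*e1e1 + 3*(-1)*e1e2 + (-5)*4*e2e1 + (-5)*(-1)*e2e2
Using e1^2 = e2^2 = 1, e2e1 = -e1e2:
Scalar part s = 3*4 + (-5)*(-1) = 12 + 5 = 17
Bivector part b = 3*(-1) - (-5)*4 = -3 - (-20) = 17
uv = 17 + 17*e12


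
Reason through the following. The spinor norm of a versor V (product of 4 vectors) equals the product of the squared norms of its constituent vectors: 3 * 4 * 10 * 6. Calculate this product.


Spinor norm N(V) = |v1|^2 * |v2|^2 * ... * |v4|^2
= 3 * 4 * 10 * 6
Running product: 3, 12, 120, 720
N(V) = 720


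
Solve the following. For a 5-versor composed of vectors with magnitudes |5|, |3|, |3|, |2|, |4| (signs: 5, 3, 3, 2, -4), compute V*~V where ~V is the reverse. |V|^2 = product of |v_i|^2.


Each vector v_i has |v_i|^2 = s_i^2
Squared scales: 5^2 = 25, 3^2 = 9, 3^2 = 9, 2^2 = 4, (-4)^2 = 16
|V|^2 = 25 * 9 * 9 * 4 * 16
= 129600


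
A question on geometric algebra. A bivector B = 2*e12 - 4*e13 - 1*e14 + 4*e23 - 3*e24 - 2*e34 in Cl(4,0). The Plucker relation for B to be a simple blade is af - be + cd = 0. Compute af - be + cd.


Plucker relation: af - be + cd
a*f = 2*(-2) = -4
b*e = (-4)*(-3) = 12
c*d = (-1)*4 = -4
af - be + cd = -4 - 12 + (-4)
= -20


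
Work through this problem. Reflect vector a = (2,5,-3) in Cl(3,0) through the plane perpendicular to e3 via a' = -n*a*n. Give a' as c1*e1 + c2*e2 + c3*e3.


Reflection formula: a' = -n*a*n, with n = e3 (unit vector, n^2 = 1).
For reflection through hyperplane perp to e3:
The component along e3 flips sign, others stay.
a = (2, 5, -3)
a' = (2, 5, 3)
a' = 2*e1 + 5*e2 + 3*e3


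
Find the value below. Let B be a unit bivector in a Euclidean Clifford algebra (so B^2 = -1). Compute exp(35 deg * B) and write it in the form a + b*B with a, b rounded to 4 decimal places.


For a unit bivector B with B^2 = -1, the exponential series gives
e^(theta*B) = cos(theta) + sin(theta)*B (the GA analogue of Euler's formula).
theta = 35 degrees = 0.610865 rad
cos(35 deg) = 0.8192
sin(35 deg) = 0.5736
exp(theta*B) = 0.8192 + 0.5736*B


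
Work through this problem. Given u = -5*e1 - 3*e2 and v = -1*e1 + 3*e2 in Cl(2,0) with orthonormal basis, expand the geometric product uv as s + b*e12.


Expand: (-5*e1 - 3*e2)(-1*e1 + 3*e2)
= (-5)*(-1)*e1e1 + (-5)*3*e1e2 + (-3)*(-1)*e2e1 + (-3)*3*e2e2
Using e1^2 = e2^2 = 1, e2e1 = -e1e2:
Scalar part s = (-5)*(-1) + (-3)*3 = 5 + (-9) = -4
Bivector part b = (-5)*3 - (-3)*(-1) = -15 - 3 = -18
uv = -4 - 18*e12


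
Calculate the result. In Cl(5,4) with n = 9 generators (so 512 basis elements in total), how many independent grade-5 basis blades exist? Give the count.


Number of grade-k basis blades in Cl(p,q) with n = p + q is C(n, k).
n = 5 + 4 = 9
C(9, 5) = 9! / (5! * 4!)
= 362880 / (120 * 24)
= 126


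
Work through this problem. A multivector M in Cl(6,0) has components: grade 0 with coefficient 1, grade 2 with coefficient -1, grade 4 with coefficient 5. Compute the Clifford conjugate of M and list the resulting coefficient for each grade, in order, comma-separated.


Clifford conjugate sign for grade k: (-1)^(k(k+1)/2)
Grade 0: (-1)^(0*1/2) = (-1)^0 = 1, coeff 1 -> 1
Grade 2: (-1)^(2*3/2) = (-1)^3 = -1, coeff -1 -> 1
Grade 4: (-1)^(4*5/2) = (-1)^10 = 1, coeff 5 -> 5
Conjugated coefficients: 1, 1, 5


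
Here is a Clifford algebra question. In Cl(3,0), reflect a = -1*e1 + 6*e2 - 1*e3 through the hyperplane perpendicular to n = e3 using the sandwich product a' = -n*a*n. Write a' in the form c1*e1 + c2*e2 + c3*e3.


Reflection formula: a' = -n*a*n, with n = e3 (unit vector, n^2 = 1).
For reflection through hyperplane perp to e3:
The component along e3 flips sign, others stay.
a = (-1, 6, -1)
a' = (-1, 6, 1)
a' = -1*e1 + 6*e2 + 1*e3


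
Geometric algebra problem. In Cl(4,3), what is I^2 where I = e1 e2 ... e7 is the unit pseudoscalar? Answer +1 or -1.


The pseudoscalar I = e1...e_n (product of all n generators) of Cl(p,q) satisfies I^2 = (-1)^(q + n(n-1)/2).
p = 4, q = 3, n = p + q = 7
n(n-1)/2 = 7 * 6 / 2 = 21
Exponent = q + n(n-1)/2 = 3 + 21 = 24
I^2 = (-1)^24 = +1


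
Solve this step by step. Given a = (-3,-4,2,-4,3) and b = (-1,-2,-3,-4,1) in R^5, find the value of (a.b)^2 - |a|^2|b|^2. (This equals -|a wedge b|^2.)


a . b = (-3)*(-1) + (-4)*(-2) + 2*(-3) + (-4)*(-4) + 3*1
= 3 + 8 + (-6) + 16 + 3 = 24
|a|^2 = (-3)^2 + (-4)^2 + 2^2 + (-4)^2 + 3^2 = 54
|b|^2 = (-1)^2 + (-2)^2 + (-3)^2 + (-4)^2 + 1^2 = 31
(a.b)^2 = 24^2 = 576
|a|^2 * |b|^2 = 54 * 31 = 1674
Result = 576 - 1674 = -1098


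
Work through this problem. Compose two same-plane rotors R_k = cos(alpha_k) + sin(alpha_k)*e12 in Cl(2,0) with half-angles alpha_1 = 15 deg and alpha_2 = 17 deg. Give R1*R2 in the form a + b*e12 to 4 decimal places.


Same-plane rotors commute and their half-angles add:
R1*R2 = cos(a1 + a2) + sin(a1 + a2)*e12.
a1 + a2 = 15 + 17 = 32 deg
cos(32 deg) = 0.8480
sin(32 deg) = 0.5299
R1*R2 = 0.8480 + 0.5299*e12


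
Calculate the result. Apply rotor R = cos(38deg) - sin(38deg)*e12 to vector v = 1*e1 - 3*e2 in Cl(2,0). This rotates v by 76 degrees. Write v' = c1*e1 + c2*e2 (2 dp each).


Rotor R = cos(38deg) - sin(38deg)*e12
Rotation angle theta = 2 * 38 = 76 degrees
v' = R*v*~R rotates v by theta.
cos(76deg) = 0.2419, sin(76deg) = 0.9703
v'_1 = 1*cos(76deg) - (-3)*sin(76deg)
= 1*0.2419 - (-3)*0.9703
= 3.15
v'_2 = 1*sin(76deg) + (-3)*cos(76deg)
= 1*0.9703 + (-3)*0.2419
= 0.24
v' = 3.15*e1 + 0.24*e2


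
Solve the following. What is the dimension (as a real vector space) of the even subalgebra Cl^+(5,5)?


Even subalgebra dimension = 2^(n-1)
n = 5 + 5 = 10
2^(10 - 1) = 2^9 = 512
Verification: sum of C(10,k) for even k = 1 + 45 + 210 + 210 + 45 + 1 = 512
Result = 512


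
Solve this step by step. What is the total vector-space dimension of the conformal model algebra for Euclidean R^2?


The conformal model of R^2 uses Cl(3,1): the 2 Euclidean generators plus two extra orthogonal generators e+ (e+^2 = +1) and e- (e-^2 = -1), from which the null vectors e0, einf are built.
Number of generators m = 2 + 2 = 4.
dim Cl(p,q) = 2^m = 2^4 = 16


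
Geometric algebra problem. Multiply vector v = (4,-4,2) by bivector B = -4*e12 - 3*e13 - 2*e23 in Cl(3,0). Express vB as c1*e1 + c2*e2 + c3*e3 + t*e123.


vB has grade-1 (vector) and grade-3 (trivector) parts: vB = (v _| B) + (v ^ B).
Vector part <vB>_1:
  e1: -v2*b12 - v3*b13 = -(-4)*(-4) - (2)*(-3) = -10
  e2: v1*b12 - v3*b23 = (4)*(-4) - (2)*(-2) = -12
  e3: v1*b13 + v2*b23 = (4)*(-3) + (-4)*(-2) = -4
Trivector part <vB>_3:
  e123: v1*b23 - v2*b13 + v3*b12 = (4)*(-2) - (-4)*(-3) + (2)*(-4) = -28
vB = -10*e1 - 12*e2 - 4*e3 - 28*e123


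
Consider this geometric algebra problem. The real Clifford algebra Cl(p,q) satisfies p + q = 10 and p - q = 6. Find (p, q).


We need p + q = 10 and p - q = 6.
Adding: 2p = 10 + 6 = 16, so p = 8.
Then q = 10 - 8 = 2.
(p, q) = (8, 2)


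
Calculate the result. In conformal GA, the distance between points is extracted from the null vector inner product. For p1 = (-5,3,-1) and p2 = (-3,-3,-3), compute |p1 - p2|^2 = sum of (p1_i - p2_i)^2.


p1 - p2 = (-2, 6, 2)
|p1 - p2|^2 = (-2)^2 + 6^2 + 2^2
= 4 + 36 + 4
= 44


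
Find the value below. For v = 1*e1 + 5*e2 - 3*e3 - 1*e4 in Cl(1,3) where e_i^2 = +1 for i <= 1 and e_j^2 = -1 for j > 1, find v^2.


v^2 = sum of c_i^2 * e_i^2
Positive signature terms (e_i^2 = +1): 1^2 = 1
Negative signature terms (e_j^2 = -1): 5^2 + (-3)^2 + (-1)^2 = 35
v^2 = 1 - 35 = -34


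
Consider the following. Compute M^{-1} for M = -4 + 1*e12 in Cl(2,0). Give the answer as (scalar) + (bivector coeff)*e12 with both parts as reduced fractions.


M = -4 + 1*e12, where e12^2 = -1.
Since M commutes with its reverse ~M = a - b*e12, M * ~M = a^2 - b^2*e12^2 = a^2 + b^2.
So M^{-1} = ~M / (a^2 + b^2) = (a - b*e12)/(a^2 + b^2).
a^2 + b^2 = 16 + 1 = 17
Scalar part = -4/17 = -4/17
Bivector coeff = -1/17 = -1/17
M^{-1} = -4/17 - 1/17*e12


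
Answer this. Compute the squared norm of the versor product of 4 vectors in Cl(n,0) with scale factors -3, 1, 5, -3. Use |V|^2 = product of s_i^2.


Each vector v_i has |v_i|^2 = s_i^2
Squared scales: (-3)^2 = 9, 1^2 = 1, 5^2 = 25, (-3)^2 = 9
|V|^2 = 9 * 1 * 25 * 9
= 2025


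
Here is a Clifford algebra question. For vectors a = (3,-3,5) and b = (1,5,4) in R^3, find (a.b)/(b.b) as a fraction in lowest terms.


Projection coefficient = (a . b) / (b . b)
a . b = 3*1 + (-3)*5 + 5*4
= 3 + (-15) + 20 = 8
b . b = 1^2 + 5^2 + 4^2
= 1 + 25 + 16 = 42
Coefficient = 8/42
In lowest terms: 4/21


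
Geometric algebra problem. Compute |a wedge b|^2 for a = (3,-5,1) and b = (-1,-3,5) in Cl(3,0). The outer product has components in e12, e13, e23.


a wedge b = (a1*b2 - a2*b1)*e12 + (a1*b3 - a3*b1)*e13 + (a2*b3 - a3*b2)*e23
e12 coeff: 3*(-3) - (-5)*(-1) = -9 - 5 = -14
e13 coeff: 3*5 - 1*(-1) = 15 - (-1) = 16
e23 coeff: (-5)*5 - 1*(-3) = -25 - (-3) = -22
|a wedge b|^2 = (-14)^2 + 16^2 + (-22)^2
= 196 + 256 + 484
= 936


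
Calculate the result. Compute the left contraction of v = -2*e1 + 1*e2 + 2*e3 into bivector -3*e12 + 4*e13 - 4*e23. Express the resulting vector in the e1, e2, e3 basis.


Left contraction v _| B = <vB>_1 (grade-1 part of the geometric product vB).
Using e1_|e12 = e2, e2_|e12 = -e1, e1_|e13 = e3, e3_|e13 = -e1, e2_|e23 = e3, e3_|e23 = -e2:
e1 coeff: -v2*b12 - v3*b13 = -(1)*(-3) - (2)*(4) = -5
e2 coeff: v1*b12 - v3*b23 = (-2)*(-3) - (2)*(-4) = 14
e3 coeff: v1*b13 + v2*b23 = (-2)*(4) + (1)*(-4) = -12
v _| B = -5*e1 + 14*e2 - 12*e3


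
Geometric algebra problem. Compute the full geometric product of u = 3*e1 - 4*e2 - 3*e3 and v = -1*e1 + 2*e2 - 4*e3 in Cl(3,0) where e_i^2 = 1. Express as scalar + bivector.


In Cl(3,0): e_i^2 = 1, e_ie_j = -e_je_i for i != j.
Scalar part = u . v = 3*(-1) + (-4)*2 + (-3)*(-4)
= -3 + (-8) + 12 = 1
e12 coeff = 3*2 - (-4)*(-1) = 6 - 4 = 2
e13 coeff = 3*(-4) - (-3)*(-1) = -12 - 3 = -15
e23 coeff = (-4)*(-4) - (-3)*2 = 16 - (-6) = 22
uv = 1 + 2*e12 - 15*e13 + 22*e23


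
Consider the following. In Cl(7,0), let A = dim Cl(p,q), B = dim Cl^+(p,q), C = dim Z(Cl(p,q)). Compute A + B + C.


n = 7 + 0 = 7
Total dim = 2^7 = 128
Even subalgebra dim = 2^6 = 64
n is odd, so center dim = 2
Sum = 128 + 64 + 2 = 194


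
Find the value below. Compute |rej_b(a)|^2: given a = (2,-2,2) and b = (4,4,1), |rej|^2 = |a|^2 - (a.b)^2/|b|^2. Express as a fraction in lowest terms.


|a|^2 = 2^2 + (-2)^2 + 2^2 = 12
|b|^2 = 4^2 + 4^2 + 1^2 = 33
a . b = 2*4 + (-2)*4 + 2*1 = 2
(a.b)^2 = 2^2 = 4
|rej|^2 = 12 - 4/33
= (396 - 4)/33
= 392/33
In lowest terms: 392/33


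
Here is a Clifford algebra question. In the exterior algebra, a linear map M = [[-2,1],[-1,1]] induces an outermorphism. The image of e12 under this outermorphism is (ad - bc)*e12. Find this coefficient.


The outermorphism of a linear map f sends e1^e2 to f(e1)^f(e2).
f(e1) = -2*e1 - 1*e2
f(e2) = 1*e1 + 1*e2
f(e1) ^ f(e2) = (-2*e1 - 1*e2) ^ (1*e1 + 1*e2)
= (-2)*1*e12 + (-1)*1*e21
= (-2 - (-1))*e12
= -1*e12
Coefficient = -1


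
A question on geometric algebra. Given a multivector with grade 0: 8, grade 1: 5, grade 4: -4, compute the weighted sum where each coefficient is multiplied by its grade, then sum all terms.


Grade-weighted sum = sum of grade_k * coefficient_k
0*8 = 0
1*5 = 5
4*(-4) = -16
Total = 0 + 5 + (-16) = -11


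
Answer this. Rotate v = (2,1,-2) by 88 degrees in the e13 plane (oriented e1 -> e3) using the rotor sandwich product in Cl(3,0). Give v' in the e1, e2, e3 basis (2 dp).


Rotor R = cos(44deg) - sin(44deg)*e13
Rotation angle theta = 2 * 44 = 88 degrees in the e13 plane (e1 -> e3).
The component perpendicular to the plane (e2) is invariant: v'_2 = v2 = 1.00
cos(88deg) = 0.0349, sin(88deg) = 0.9994
v'_1 = v1*cos(theta) - v3*sin(theta) = 2*0.0349 - (-2)*0.9994 = 2.07
v'_3 = v1*sin(theta) + v3*cos(theta) = 2*0.9994 + (-2)*0.0349 = 1.93
v' = 2.07*e1 + 1.00*e2 + 1.93*e3


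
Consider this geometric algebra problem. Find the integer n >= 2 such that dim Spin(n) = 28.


dim Spin(n) = dim so(n) = n(n-1)/2.
Solve n(n-1)/2 = 28, i.e. n^2 - n - 56 = 0.
Discriminant = 1 + 8*28 = 225
n = (1 + sqrt(225))/2 = (1 + 15)/2 = 8


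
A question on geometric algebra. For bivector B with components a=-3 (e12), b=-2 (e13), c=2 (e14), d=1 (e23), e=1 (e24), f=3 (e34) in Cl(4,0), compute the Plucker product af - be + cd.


Plucker relation: af - be + cd
a*f = (-3)*3 = -9
b*e = (-2)*1 = -2
c*d = 2*1 = 2
af - be + cd = -9 - (-2) + 2
= -5


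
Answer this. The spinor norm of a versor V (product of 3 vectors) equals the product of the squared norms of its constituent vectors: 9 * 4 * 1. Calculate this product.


Spinor norm N(V) = |v1|^2 * |v2|^2 * ... * |v3|^2
= 9 * 4 * 1
Running product: 9, 36, 36
N(V) = 36


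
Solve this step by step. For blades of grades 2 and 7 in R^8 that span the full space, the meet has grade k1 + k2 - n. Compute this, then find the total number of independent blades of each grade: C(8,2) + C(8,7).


Meet grade = grade(A) + grade(B) - n
= 2 + 7 - 8 = 1
C(8,2) = 28
C(8,7) = 8
dim_A + dim_B = 28 + 8 = 36


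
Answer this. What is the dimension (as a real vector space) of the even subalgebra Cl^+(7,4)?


Even subalgebra dimension = 2^(n-1)
n = 7 + 4 = 11
2^(11 - 1) = 2^10 = 1024
Verification: sum of C(11,k) for even k = 1 + 55 + 330 + 462 + 165 + 11 = 1024
Result = 1024


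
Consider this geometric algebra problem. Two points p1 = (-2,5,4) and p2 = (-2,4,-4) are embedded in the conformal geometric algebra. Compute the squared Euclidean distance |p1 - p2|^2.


p1 - p2 = (0, 1, 8)
|p1 - p2|^2 = 0^2 + 1^2 + 8^2
= 0 + 1 + 64
= 65


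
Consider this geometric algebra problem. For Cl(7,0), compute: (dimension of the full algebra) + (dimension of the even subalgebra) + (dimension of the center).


n = 7 + 0 = 7
Total dim = 2^7 = 128
Even subalgebra dim = 2^6 = 64
n is odd, so center dim = 2
Sum = 128 + 64 + 2 = 194


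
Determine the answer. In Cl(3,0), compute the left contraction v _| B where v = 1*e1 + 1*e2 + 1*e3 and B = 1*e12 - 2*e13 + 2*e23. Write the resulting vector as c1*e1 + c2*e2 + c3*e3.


Left contraction v _| B = <vB>_1 (grade-1 part of the geometric product vB).
Using e1_|e12 = e2, e2_|e12 = -e1, e1_|e13 = e3, e3_|e13 = -e1, e2_|e23 = e3, e3_|e23 = -e2:
e1 coeff: -v2*b12 - v3*b13 = -(1)*(1) - (1)*(-2) = 1
e2 coeff: v1*b12 - v3*b23 = (1)*(1) - (1)*(2) = -1
e3 coeff: v1*b13 + v2*b23 = (1)*(-2) + (1)*(2) = 0
v _| B = 1*e1 - 1*e2 + 0*e3


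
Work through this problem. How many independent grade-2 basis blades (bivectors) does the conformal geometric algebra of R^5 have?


The conformal model of R^5 uses Cl(6,1) with m = 5 + 2 = 7 generators.
Number of grade-2 blades = C(m, 2) = C(7, 2)
= 7*6/2 = 21


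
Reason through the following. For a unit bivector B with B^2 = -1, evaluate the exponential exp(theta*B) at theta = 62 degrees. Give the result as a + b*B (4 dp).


For a unit bivector B with B^2 = -1, the exponential series gives
e^(theta*B) = cos(theta) + sin(theta)*B (the GA analogue of Euler's formula).
theta = 62 degrees = 1.082104 rad
cos(62 deg) = 0.4695
sin(62 deg) = 0.8829
exp(theta*B) = 0.4695 + 0.8829*B


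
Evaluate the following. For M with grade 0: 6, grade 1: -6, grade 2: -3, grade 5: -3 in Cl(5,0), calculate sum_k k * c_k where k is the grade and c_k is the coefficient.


Grade-weighted sum = sum of grade_k * coefficient_k
0*6 = 0
1*(-6) = -6
2*(-3) = -6
5*(-3) = -15
Total = 0 + (-6) + (-6) + (-15) = -27


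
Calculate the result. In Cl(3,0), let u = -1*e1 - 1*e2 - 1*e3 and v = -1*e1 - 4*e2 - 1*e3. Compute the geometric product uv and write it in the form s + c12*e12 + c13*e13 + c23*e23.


In Cl(3,0): e_i^2 = 1, e_ie_j = -e_je_i for i != j.
Scalar part = u . v = (-1)*(-1) + (-1)*(-4) + (-1)*(-1)
= 1 + 4 + 1 = 6
e12 coeff = (-1)*(-4) - (-1)*(-1) = 4 - 1 = 3
e13 coeff = (-1)*(-1) - (-1)*(-1) = 1 - 1 = 0
e23 coeff = (-1)*(-1) - (-1)*(-4) = 1 - 4 = -3
uv = 6 + 3*e12 + 0*e13 - 3*e23


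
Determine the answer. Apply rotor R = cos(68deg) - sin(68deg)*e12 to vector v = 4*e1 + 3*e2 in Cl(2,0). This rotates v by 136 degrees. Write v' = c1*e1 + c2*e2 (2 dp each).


Rotor R = cos(68deg) - sin(68deg)*e12
Rotation angle theta = 2 * 68 = 136 degrees
v' = R*v*~R rotates v by theta.
cos(136deg) = -0.7193, sin(136deg) = 0.6947
v'_1 = 4*cos(136deg) - 3*sin(136deg)
= 4*(-0.7193) - 3*0.6947
= -4.96
v'_2 = 4*sin(136deg) + 3*cos(136deg)
= 4*0.6947 + 3*(-0.7193)
= 0.62
v' = -4.96*e1 + 0.62*e2


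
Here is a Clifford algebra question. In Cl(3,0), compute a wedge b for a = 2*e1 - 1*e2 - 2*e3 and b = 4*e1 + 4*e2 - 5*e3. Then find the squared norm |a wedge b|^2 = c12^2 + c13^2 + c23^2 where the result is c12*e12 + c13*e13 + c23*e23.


a wedge b = (a1*b2 - a2*b1)*e12 + (a1*b3 - a3*b1)*e13 + (a2*b3 - a3*b2)*e23
e12 coeff: 2*4 - (-1)*4 = 8 - (-4) = 12
e13 coeff: 2*(-5) - (-2)*4 = -10 - (-8) = -2
e23 coeff: (-1)*(-5) - (-2)*4 = 5 - (-8) = 13
|a wedge b|^2 = 12^2 + (-2)^2 + 13^2
= 144 + 4 + 169
= 317


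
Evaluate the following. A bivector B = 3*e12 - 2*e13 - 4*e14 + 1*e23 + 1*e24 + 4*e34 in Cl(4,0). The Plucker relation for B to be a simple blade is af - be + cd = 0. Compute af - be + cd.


Plucker relation: af - be + cd
a*f = 3*4 = 12
b*e = (-2)*1 = -2
c*d = (-4)*1 = -4
af - be + cd = 12 - (-2) + (-4)
= 10


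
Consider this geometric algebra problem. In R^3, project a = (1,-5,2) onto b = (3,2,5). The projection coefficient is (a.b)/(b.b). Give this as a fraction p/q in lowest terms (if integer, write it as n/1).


Projection coefficient = (a . b) / (b . b)
a . b = 1*3 + (-5)*2 + 2*5
= 3 + (-10) + 10 = 3
b . b = 3^2 + 2^2 + 5^2
= 9 + 4 + 25 = 38
Coefficient = 3/38
In lowest terms: 3/38


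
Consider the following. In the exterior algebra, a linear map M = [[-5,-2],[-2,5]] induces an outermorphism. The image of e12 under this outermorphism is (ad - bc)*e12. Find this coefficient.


The outermorphism of a linear map f sends e1^e2 to f(e1)^f(e2).
f(e1) = -5*e1 - 2*e2
f(e2) = -2*e1 + 5*e2
f(e1) ^ f(e2) = (-5*e1 - 2*e2) ^ (-2*e1 + 5*e2)
= (-5)*5*e12 + (-2)*(-2)*e21
= (-25 - 4)*e12
= -29*e12
Coefficient = -29


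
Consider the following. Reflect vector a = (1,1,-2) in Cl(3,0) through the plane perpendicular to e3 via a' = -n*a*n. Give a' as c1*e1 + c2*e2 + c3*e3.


Reflection formula: a' = -n*a*n, with n = e3 (unit vector, n^2 = 1).
For reflection through hyperplane perp to e3:
The component along e3 flips sign, others stay.
a = (1, 1, -2)
a' = (1, 1, 2)
a' = 1*e1 + 1*e2 + 2*e3


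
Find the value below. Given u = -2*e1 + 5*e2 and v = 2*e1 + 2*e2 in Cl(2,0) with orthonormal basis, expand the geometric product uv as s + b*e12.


Expand: (-2*e1 + 5*e2)(2*e1 + 2*e2)
= (-2)*2*e1e1 + (-2)*2*e1e2 + 5*2*e2e1 + 5*2*e2e2
Using e1^2 = e2^2 = 1, e2e1 = -e1e2:
Scalar part s = (-2)*2 + 5*2 = -4 + 10 = 6
Bivector part b = (-2)*2 - 5*2 = -4 - 10 = -14
uv = 6 - 14*e12


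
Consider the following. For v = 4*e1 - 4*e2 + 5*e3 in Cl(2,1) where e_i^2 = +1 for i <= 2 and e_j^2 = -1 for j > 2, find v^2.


v^2 = sum of c_i^2 * e_i^2
Positive signature terms (e_i^2 = +1): 4^2 + (-4)^2 = 32
Negative signature terms (e_j^2 = -1): 5^2 = 25
v^2 = 32 - 25 = 7


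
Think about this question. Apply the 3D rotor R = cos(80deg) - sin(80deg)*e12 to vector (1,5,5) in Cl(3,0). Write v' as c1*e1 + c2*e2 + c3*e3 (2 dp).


Rotor R = cos(80deg) - sin(80deg)*e12
Rotation angle theta = 2 * 80 = 160 degrees in the e12 plane (e1 -> e2).
The component perpendicular to the plane (e3) is invariant: v'_3 = v3 = 5.00
cos(160deg) = -0.9397, sin(160deg) = 0.3420
v'_1 = v1*cos(theta) - v2*sin(theta) = 1*(-0.9397) - 5*0.3420 = -2.65
v'_2 = v1*sin(theta) + v2*cos(theta) = 1*0.3420 + 5*(-0.9397) = -4.36
v' = -2.65*e1 - 4.36*e2 + 5.00*e3


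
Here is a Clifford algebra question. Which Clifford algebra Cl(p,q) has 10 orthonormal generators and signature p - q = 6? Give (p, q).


We need p + q = 10 and p - q = 6.
Adding: 2p = 10 + 6 = 16, so p = 8.
Then q = 10 - 8 = 2.
(p, q) = (8, 2)


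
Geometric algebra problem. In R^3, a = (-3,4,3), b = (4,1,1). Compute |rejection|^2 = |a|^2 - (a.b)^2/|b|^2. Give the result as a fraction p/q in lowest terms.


|a|^2 = (-3)^2 + 4^2 + 3^2 = 34
|b|^2 = 4^2 + 1^2 + 1^2 = 18
a . b = (-3)*4 + 4*1 + 3*1 = -5
(a.b)^2 = (-5)^2 = 25
|rej|^2 = 34 - 25/18
= (612 - 25)/18
= 587/18
In lowest terms: 587/18
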